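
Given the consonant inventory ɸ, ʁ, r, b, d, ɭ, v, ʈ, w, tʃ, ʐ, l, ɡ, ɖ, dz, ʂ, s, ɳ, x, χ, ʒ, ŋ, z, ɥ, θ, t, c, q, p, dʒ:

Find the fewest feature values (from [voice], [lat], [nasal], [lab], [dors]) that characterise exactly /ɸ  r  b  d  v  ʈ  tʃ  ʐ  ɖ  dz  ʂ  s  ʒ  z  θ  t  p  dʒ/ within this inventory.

[−nasal, −lat, −dors]

/ɸ, r, b, d, v, ʈ, tʃ, ʐ, ɖ, dz, ʂ, s, ʒ, z, θ, t, p, dʒ/ are all [−nasal], [−lateral], [−dorsal], and no other segment in the inventory matches all three values. Dropping any one of them over-generates: [−lateral, −dorsal] alone would also admit /ɳ/; [−nasal, −dorsal] alone would also admit /ɭ, l/; [−nasal, −lateral] alone would also admit /ʁ, w, ɡ, x, …/. No other combination of two listed features picks out exactly this set either, so fewer than three features will not do.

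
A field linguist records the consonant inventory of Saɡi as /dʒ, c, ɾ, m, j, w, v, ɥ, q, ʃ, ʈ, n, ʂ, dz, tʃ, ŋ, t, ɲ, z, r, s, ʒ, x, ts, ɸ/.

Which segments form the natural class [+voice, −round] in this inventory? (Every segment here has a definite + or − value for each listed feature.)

Eliminate segments failing any feature: /c, q, ʃ, ʈ, ʂ, tʃ, t, s, x, ts, ɸ/ are [−voice]; /w, ɥ/ are [+round]. The remaining /dʒ, ɾ, m, j, v, n, dz, ŋ, ɲ, z, r, ʒ/ satisfy [+voice], [−round].

dʒ, ɾ, m, j, v, n, dz, ŋ, ɲ, z, r, ʒ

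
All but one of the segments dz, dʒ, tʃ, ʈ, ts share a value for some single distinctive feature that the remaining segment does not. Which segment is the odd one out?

[delayed release] (equivalently [strident]) groups all but one: /tʃ, dʒ, ts, dz/ share [+delayed release] while /ʈ/ (voiceless retroflex stop) alone is [−delayed release]. Removing any other segment would not leave a single-feature class that excludes it.

ʈ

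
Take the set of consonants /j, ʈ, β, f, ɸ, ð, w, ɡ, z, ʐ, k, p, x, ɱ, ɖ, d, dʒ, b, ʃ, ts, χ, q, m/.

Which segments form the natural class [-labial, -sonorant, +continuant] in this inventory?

Checking each segment against [-labial], [-sonorant], [+continuant]: /ð/ (voiced dental fricative), /z/ (voiced alveolar fricative), /ʐ/ (voiced retroflex fricative), /x/ (voiceless velar fricative), /ʃ/ (voiceless postalveolar fricative), /χ/ (voiceless uvular fricative) satisfy every feature; every other segment in the inventory fails at least one.

ð, z, ʐ, x, ʃ, χ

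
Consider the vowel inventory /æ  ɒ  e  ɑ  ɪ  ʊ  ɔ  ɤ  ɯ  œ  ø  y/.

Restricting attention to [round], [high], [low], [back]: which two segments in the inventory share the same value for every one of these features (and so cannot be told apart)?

On the given features, /œ/ and /ø/ have an identical profile: [+round], [−high], [−low], [−back]. No other two segments in the inventory coincide on all 4 features. (They do differ in [tense], which is not among the given features.)

œ, ø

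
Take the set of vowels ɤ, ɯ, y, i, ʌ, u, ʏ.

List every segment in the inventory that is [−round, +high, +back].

ɯ

Checking each segment against [−round], [+high], [+back]: /ɯ/ (high back unrounded vowel) satisfies every feature; every other segment in the inventory fails at least one.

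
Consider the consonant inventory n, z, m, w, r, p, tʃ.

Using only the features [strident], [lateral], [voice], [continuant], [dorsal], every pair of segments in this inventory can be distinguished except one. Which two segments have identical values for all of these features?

On the given features, /n/ and /m/ have an identical profile: [−strident], [−lateral], [+voice], [−continuant], [−dorsal]. No other two segments in the inventory coincide on all 5 features. (They do differ in [labial] and [coronal], which are not among the given features.)

n, m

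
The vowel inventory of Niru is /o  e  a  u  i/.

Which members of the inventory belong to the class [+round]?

o, u

The [+round] segments here are /o, u/; the remaining /e, a, i/ are [−round].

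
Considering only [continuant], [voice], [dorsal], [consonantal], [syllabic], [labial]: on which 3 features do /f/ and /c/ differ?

[continuant], [labial], [dorsal]

The two segments share [-voice], [+consonantal], [-syllabic]. The only features from the list on which they differ: /f/ is [+continuant] while /c/ is [-continuant]; /f/ is [+labial] while /c/ is [-labial]; /f/ is [-dorsal] while /c/ is [+dorsal].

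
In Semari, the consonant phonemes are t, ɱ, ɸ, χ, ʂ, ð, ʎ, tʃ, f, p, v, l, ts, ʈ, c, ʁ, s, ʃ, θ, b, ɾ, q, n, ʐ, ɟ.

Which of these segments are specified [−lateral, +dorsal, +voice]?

Checking each segment against [−lateral], [+dorsal], [+voice]: /ʁ/ (voiced uvular fricative), /ɟ/ (voiced palatal stop) satisfy every feature; every other segment in the inventory fails at least one.

ʁ, ɟ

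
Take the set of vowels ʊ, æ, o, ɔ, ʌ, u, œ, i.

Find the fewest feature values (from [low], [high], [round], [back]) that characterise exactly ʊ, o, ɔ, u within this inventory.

The class [+back], [+round] has exactly /ʊ, o, ɔ, u/ as its extension in this inventory. No smaller conjunction from the listed features achieves this: [+round] alone would also admit /œ/; [+back] alone would also admit /ʌ/; and checking the remaining single features turns up none with this extension.

[+back, +round]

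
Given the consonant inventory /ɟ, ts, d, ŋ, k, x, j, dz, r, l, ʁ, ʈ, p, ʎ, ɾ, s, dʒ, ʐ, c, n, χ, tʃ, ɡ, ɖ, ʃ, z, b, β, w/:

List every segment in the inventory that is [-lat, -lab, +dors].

ɟ, ŋ, k, x, j, ʁ, c, χ, ɡ

The [-lateral] segments are /ɟ, ts, d, ŋ, k, x, j, dz, r, ʁ, ʈ, p, ɾ, s, dʒ, ʐ, c, n, χ, tʃ, ɡ, ɖ, ʃ, z, b, β, w/.
Among these, [-labial] gives /ɟ, ts, d, ŋ, k, x, j, dz, r, ʁ, ʈ, ɾ, s, dʒ, ʐ, c, n, χ, tʃ, ɡ, ɖ, ʃ, z/.
Within that set, [+dorsal] leaves /ɟ, ŋ, k, x, j, ʁ, c, χ, ɡ/.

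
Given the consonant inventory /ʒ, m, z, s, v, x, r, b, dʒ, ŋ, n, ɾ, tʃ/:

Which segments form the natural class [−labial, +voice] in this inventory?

ʒ, z, r, dʒ, ŋ, n, ɾ

Among the inventory, the [−labial] segments are /ʒ, z, s, x, r, dʒ, ŋ, n, ɾ, tʃ/.
Of those, [+voice] leaves /ʒ, z, r, dʒ, ŋ, n, ɾ/.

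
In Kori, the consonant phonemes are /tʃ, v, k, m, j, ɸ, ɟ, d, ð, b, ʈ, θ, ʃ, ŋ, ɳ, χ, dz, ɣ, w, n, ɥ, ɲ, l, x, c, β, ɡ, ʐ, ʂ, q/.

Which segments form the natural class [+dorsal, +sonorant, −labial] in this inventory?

j, ŋ, ɲ

Eliminate segments failing any feature: /tʃ, v, m, ɸ, d, ð, b, ʈ, θ, ʃ, ɳ, dz, n, l, β, ʐ, ʂ/ are [−dorsal]; /k, ɟ, χ, ɣ, x, c, ɡ, q/ are [−sonorant]; /w, ɥ/ are [+labial]. The remaining /j, ŋ, ɲ/ satisfy [+dorsal], [+sonorant], [−labial].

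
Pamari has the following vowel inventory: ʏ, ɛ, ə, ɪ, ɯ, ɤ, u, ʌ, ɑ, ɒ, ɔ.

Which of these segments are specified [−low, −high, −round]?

ɛ, ə, ɤ, ʌ

The [−low] segments are /ʏ, ɛ, ə, ɪ, ɯ, ɤ, u, ʌ, ɔ/.
Then [−high] gives /ɛ, ə, ɤ, ʌ, ɔ/.
Of those, [−round] leaves /ɛ, ə, ɤ, ʌ/.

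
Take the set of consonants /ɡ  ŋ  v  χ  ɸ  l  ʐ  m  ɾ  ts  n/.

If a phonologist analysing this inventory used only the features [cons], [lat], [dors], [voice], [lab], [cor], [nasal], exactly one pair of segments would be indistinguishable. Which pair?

/ɾ/ (alveolar tap) and /ʐ/ (voiced retroflex fricative) are both [+consonantal], [-lateral], [-dorsal], [+voice], [-labial], [+coronal], [-nasal], so none of the listed features separates them. (They do differ in [sonorant], [strident] and [anterior], which are not among the given features.) Every other pair in the inventory differs on at least one listed feature.

ɾ, ʐ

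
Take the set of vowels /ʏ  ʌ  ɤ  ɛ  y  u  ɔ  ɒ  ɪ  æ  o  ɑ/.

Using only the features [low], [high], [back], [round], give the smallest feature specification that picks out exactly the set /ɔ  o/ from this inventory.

[-high, -low, +round]

Every target segment is [-high], [-low], [+round]; each remaining inventory member fails at least one of these. Each conjunct is needed — [-low, +round] alone would also admit /ʏ, y, u/; [-high, +round] alone would also admit /ɒ/; [-high, -low] alone would also admit /ʌ, ɤ, ɛ/ — and no other combination of two listed features has exactly this extension, so three is the minimum.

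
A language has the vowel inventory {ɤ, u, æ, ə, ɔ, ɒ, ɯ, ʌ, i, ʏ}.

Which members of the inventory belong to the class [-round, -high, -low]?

ɤ, ə, ʌ

Among the inventory, the [-round] segments are /ɤ, æ, ə, ɯ, ʌ, i/.
Among these, [-high] gives /ɤ, æ, ə, ʌ/.
Intersecting with [-low] leaves /ɤ, ə, ʌ/.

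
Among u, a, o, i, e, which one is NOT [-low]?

Every segment except /a/ is [-low]. /a/ (low unrounded vowel) is [+low], so it is the exception.

a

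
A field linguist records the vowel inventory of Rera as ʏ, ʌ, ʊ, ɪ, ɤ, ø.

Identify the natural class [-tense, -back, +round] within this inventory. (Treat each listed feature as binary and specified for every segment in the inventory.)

ʏ

Among the inventory, the [-tense] segments are /ʏ, ʌ, ʊ, ɪ/.
Within that set, [-back] gives /ʏ, ɪ/.
Among these, [+round] leaves /ʏ/.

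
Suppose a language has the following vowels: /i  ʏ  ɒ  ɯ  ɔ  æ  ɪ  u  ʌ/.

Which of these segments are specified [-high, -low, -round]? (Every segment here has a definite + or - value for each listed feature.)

ʌ

First, the [-high] segments are /ɒ, ɔ, æ, ʌ/.
Intersecting with [-low] gives /ɔ, ʌ/.
Among these, [-round] leaves /ʌ/.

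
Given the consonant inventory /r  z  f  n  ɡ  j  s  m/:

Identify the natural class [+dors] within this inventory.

ɡ, j

The [+dorsal] segments here are /ɡ, j/; the remaining /r, z, f, n, s, m/ are [-dorsal].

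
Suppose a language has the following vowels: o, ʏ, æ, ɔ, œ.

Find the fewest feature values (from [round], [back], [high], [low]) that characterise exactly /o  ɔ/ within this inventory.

The target set is precisely the extension of [+back] in this inventory.

[+back]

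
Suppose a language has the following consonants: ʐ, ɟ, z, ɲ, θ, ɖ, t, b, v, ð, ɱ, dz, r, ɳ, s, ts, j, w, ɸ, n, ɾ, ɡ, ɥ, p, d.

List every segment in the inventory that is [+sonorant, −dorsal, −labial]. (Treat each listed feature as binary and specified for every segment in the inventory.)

r, ɳ, n, ɾ

Checking each segment against [+sonorant], [−dorsal], [−labial]: /r/ (alveolar trill), /ɳ/ (retroflex nasal), /n/ (alveolar nasal), /ɾ/ (alveolar tap) satisfy every feature; every other segment in the inventory fails at least one.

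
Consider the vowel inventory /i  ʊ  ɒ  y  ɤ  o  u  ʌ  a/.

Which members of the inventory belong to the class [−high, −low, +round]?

o

Checking each segment against [−high], [−low], [+round]: /o/ (mid back rounded tense vowel) satisfies every feature; every other segment in the inventory fails at least one.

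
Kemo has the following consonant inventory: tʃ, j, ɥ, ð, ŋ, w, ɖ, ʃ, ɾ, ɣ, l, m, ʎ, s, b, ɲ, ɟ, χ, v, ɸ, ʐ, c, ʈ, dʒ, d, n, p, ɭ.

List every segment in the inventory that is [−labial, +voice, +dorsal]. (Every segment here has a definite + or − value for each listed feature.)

Eliminate segments failing any feature: /tʃ, ʃ, s, χ, c, ʈ/ are [−voice]; /ɥ, w, m, b, v, ɸ, p/ are [+labial]; /ð, ɖ, ɾ, l, ʐ, dʒ, d, n, ɭ/ are [−dorsal]. The remaining /j, ŋ, ɣ, ʎ, ɲ, ɟ/ satisfy [−labial], [+voice], [+dorsal].

j, ŋ, ɣ, ʎ, ɲ, ɟ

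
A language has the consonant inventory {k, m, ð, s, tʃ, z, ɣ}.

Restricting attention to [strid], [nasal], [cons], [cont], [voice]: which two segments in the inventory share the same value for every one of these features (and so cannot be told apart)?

Both /ɣ/ and /ð/ are [-strident], [-nasal], [+consonantal], [+continuant], [+voice]. Since the list omits [coronal] and [dorsal] — which do distinguish the voiced velar fricative from the voiced dental fricative — this pair collapses; all other pairs remain distinct.

ɣ, ð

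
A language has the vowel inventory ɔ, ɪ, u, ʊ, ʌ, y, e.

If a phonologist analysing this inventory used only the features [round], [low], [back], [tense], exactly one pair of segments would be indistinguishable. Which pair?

ʊ, ɔ

Both /ʊ/ and /ɔ/ are [+round], [−low], [+back], [−tense]. Since the list omits [high] — which does distinguish the high back rounded lax vowel from the mid back rounded lax vowel — this pair collapses; all other pairs remain distinct.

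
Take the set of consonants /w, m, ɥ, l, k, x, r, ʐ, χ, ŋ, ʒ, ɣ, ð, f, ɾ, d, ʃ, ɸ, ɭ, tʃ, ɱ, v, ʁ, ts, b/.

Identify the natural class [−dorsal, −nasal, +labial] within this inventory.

f, ɸ, v, b

The [−dorsal] segments are /m, l, r, ʐ, ʒ, ð, f, ɾ, d, ʃ, ɸ, ɭ, tʃ, ɱ, v, ts, b/.
Among these, [−nasal] gives /l, r, ʐ, ʒ, ð, f, ɾ, d, ʃ, ɸ, ɭ, tʃ, v, ts, b/.
Among these, [+labial] leaves /f, ɸ, v, b/.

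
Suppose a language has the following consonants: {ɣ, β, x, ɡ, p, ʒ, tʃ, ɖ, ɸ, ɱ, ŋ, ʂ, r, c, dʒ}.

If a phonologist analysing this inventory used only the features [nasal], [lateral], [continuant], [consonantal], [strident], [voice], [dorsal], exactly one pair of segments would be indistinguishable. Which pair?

/β/ (voiced bilabial fricative) and /r/ (alveolar trill) are both [-nasal], [-lateral], [+continuant], [+consonantal], [-strident], [+voice], [-dorsal], so none of the listed features separates them. (They do differ in [sonorant], [labial] and [coronal], which are not among the given features.) Every other pair in the inventory differs on at least one listed feature.

β, r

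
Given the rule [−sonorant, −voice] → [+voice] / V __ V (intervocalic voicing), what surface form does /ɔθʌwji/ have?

[ɔðʌwji]

Only /θ/ occurs between two vowels (/ɔ/ __ /ʌ/) and matches the structural description. It is a voiceless dental fricative, so [−sonorant, −voice] holds; changing it to [+voice] with all other features held fixed yields /ð/ (voiced dental fricative). No other segment meets both the structural description and the environment, so the output is [ɔðʌwji].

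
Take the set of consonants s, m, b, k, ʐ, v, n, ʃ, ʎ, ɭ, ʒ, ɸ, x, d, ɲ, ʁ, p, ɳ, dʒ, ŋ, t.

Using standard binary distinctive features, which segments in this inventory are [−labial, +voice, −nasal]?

ʐ, ʎ, ɭ, ʒ, d, ʁ, dʒ

Among the inventory, the [−labial] segments are /s, k, ʐ, n, ʃ, ʎ, ɭ, ʒ, x, d, ɲ, ʁ, ɳ, dʒ, ŋ, t/.
Then [+voice] gives /ʐ, n, ʎ, ɭ, ʒ, d, ɲ, ʁ, ɳ, dʒ, ŋ/.
Intersecting with [−nasal] leaves /ʐ, ʎ, ɭ, ʒ, d, ʁ, dʒ/.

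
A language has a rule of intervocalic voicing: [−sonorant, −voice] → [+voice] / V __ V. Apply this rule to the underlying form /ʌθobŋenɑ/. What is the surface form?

/θ/ satisfies [−sonorant, −voice] and sits in V __ V. The [+voice] counterpart of the voiceless dental fricative is /ð/. Other segments in /ʌθobŋenɑ/ either fail the structural description or are not in the environment, so the surface form is [ʌðobŋenɑ].

[ʌðobŋenɑ]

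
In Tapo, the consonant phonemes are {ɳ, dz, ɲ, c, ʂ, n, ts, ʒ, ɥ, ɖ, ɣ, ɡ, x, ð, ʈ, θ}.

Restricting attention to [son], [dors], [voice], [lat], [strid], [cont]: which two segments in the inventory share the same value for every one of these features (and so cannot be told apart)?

ɳ, n

/ɳ/ (retroflex nasal) and /n/ (alveolar nasal) are both [+sonorant], [−dorsal], [+voice], [−lateral], [−strident], [−continuant], so none of the listed features separates them. (They do differ in [anterior], which is not among the given features.) Every other pair in the inventory differs on at least one listed feature.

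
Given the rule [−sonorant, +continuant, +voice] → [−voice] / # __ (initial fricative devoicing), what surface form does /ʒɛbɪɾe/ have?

[ʃɛbɪɾe]

The only segment in the rule's environment that also matches [−sonorant, +continuant, +voice] is /ʒ/. Applying [−voice] turns the voiced postalveolar fricative into /ʃ/ (voiceless postalveolar fricative), giving [ʃɛbɪɾe].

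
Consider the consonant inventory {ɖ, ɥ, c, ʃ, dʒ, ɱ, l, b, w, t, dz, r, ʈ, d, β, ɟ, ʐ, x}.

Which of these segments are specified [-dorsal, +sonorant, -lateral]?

First, the [-dorsal] segments are /ɖ, ʃ, dʒ, ɱ, l, b, t, dz, r, ʈ, d, β, ʐ/.
Among these, [+sonorant] gives /ɱ, l, r/.
Among these, [-lateral] leaves /ɱ, r/.

ɱ, r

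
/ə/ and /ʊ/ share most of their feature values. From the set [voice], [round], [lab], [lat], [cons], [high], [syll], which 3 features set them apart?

[labial], [round], [high]

/ə/ is the mid central vowel (schwa) and /ʊ/ is the high back rounded lax vowel. Both are [+voice], [−lateral], [−consonantal], [+syllabic]. /ə/ is [−labial] while /ʊ/ is [+labial]; /ə/ is [−round] while /ʊ/ is [+round]; /ə/ is [−high] while /ʊ/ is [+high], so the distinguishing features are [labial], [round], [high].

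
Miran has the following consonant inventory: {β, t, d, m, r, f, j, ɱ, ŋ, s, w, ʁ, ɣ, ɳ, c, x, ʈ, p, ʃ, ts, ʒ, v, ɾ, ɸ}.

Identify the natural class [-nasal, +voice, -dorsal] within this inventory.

β, d, r, ʒ, v, ɾ

Eliminate segments failing any feature: /t, f, s, c, x, ʈ, p, ʃ, ts, ɸ/ are [-voice]; /m, ɱ, ŋ, ɳ/ are [+nasal]; /j, w, ʁ, ɣ/ are [+dorsal]. The remaining /β, d, r, ʒ, v, ɾ/ satisfy [-nasal], [+voice], [-dorsal].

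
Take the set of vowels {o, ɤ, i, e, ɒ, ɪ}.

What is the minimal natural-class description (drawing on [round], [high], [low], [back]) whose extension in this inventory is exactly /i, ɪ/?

Every target segment is [+high] and no other inventory member is, so one feature is enough.

[+high]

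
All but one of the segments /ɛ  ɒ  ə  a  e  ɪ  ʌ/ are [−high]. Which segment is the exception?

ɪ

/ɪ/ is the high front unrounded lax vowel, which is [+high]; the rest — /a, ʌ, e, ɒ, ɛ, ə/ — are [−high].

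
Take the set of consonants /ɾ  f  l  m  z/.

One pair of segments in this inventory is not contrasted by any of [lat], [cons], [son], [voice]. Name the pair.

/m/ (bilabial nasal) and /ɾ/ (alveolar tap) are both [−lateral], [+consonantal], [+sonorant], [+voice], so none of the listed features separates them. (They do differ in [nasal], [labial] and [coronal], which are not among the given features.) Every other pair in the inventory differs on at least one listed feature.

m, ɾ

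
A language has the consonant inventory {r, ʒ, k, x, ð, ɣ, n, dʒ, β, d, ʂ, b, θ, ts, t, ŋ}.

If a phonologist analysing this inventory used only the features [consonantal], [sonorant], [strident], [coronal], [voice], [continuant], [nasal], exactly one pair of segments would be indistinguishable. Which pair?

ɣ, β

On the given features, /ɣ/ and /β/ have an identical profile: [+consonantal], [−sonorant], [−strident], [−coronal], [+voice], [+continuant], [−nasal]. No other two segments in the inventory coincide on all 7 features. (They do differ in [labial] and [dorsal], which are not among the given features.)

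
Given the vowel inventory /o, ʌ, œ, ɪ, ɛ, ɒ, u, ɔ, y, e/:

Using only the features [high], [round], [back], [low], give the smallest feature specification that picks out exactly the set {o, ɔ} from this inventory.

/o, ɔ/ are all [-high], [-low], [+back], [+round], and no other segment in the inventory matches all four values. Dropping any one of them over-generates: [-low, +back, +round] alone would also admit /u/; [-high, +back, +round] alone would also admit /ɒ/; [-high, -low, +round] alone would also admit /œ/; [-high, -low, +back] alone would also admit /ʌ/. No other combination of three listed features picks out exactly this set either, so fewer than four features will not do.

[-high, -low, +back, +round]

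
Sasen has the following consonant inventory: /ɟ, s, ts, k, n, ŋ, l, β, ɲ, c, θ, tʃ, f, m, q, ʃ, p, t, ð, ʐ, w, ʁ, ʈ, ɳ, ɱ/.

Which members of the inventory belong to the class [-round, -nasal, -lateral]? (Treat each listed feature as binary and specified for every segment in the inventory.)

First, the [-round] segments are /ɟ, s, ts, k, n, ŋ, l, β, ɲ, c, θ, tʃ, f, m, q, ʃ, p, t, ð, ʐ, ʁ, ʈ, ɳ, ɱ/.
Intersecting with [-nasal] gives /ɟ, s, ts, k, l, β, c, θ, tʃ, f, q, ʃ, p, t, ð, ʐ, ʁ, ʈ/.
Then [-lateral] leaves /ɟ, s, ts, k, β, c, θ, tʃ, f, q, ʃ, p, t, ð, ʐ, ʁ, ʈ/.

ɟ, s, ts, k, β, c, θ, tʃ, f, q, ʃ, p, t, ð, ʐ, ʁ, ʈ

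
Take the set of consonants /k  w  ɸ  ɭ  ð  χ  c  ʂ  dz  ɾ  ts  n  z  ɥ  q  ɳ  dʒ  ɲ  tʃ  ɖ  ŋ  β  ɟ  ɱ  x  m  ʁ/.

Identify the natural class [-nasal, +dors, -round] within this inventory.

k, χ, c, q, ɟ, x, ʁ

Among the inventory, the [-nasal] segments are /k, w, ɸ, ɭ, ð, χ, c, ʂ, dz, ɾ, ts, z, ɥ, q, dʒ, tʃ, ɖ, β, ɟ, x, ʁ/.
Of those, [+dorsal] gives /k, w, χ, c, ɥ, q, ɟ, x, ʁ/.
Among these, [-round] leaves /k, χ, c, q, ɟ, x, ʁ/.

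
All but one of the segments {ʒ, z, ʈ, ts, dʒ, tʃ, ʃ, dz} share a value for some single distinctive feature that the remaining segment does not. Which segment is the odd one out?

[strident] groups all but one: /tʃ, ʃ, dz, ʒ, dʒ, ts, z/ share [+strident] while /ʈ/ (voiceless retroflex stop) alone is [-strident]. Removing any other segment would not leave a single-feature class that excludes it.

ʈ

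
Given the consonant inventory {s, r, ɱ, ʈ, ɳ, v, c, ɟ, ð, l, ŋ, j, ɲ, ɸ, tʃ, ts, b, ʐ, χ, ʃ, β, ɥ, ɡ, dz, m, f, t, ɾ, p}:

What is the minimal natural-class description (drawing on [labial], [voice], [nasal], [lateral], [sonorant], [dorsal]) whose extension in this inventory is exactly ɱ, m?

[+nasal, +labial]

Every target segment is [+nasal], [+labial]; each remaining inventory member fails at least one of these. Each conjunct is needed — [+labial] alone would also admit /v, ɸ, b, β, …/; [+nasal] alone would also admit /ɳ, ŋ, ɲ/ — and no other single listed feature has exactly this extension, so two is the minimum.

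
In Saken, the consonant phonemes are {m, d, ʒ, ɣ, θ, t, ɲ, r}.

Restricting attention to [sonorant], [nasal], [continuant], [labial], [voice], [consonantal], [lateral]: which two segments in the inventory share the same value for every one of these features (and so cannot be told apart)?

Both /ɣ/ and /ʒ/ are [-sonorant], [-nasal], [+continuant], [-labial], [+voice], [+consonantal], [-lateral]. Since the list omits [strident], [coronal] and [dorsal] — which do distinguish the voiced velar fricative from the voiced postalveolar fricative — this pair collapses; all other pairs remain distinct.

ɣ, ʒ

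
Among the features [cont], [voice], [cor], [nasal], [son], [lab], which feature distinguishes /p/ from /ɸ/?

The two segments share [−voice], [−coronal], [−nasal], [−sonorant], [+labial]. The only feature from the list on which they differ: /p/ is [−continuant] while /ɸ/ is [+continuant].

[continuant]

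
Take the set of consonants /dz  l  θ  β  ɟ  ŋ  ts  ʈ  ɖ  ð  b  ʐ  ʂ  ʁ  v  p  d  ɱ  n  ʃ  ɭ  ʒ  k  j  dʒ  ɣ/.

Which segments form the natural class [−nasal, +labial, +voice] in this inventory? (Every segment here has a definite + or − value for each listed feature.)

Eliminate segments failing any feature: /dz, l, θ, ɟ, ts, ʈ, ɖ, ð, ʐ, ʂ, ʁ, d, ʃ, ɭ, ʒ, k, j, dʒ, ɣ/ are [−labial]; /ŋ, ɱ, n/ are [+nasal]; /p/ is [−voice]. The remaining /β, b, v/ satisfy [−nasal], [+labial], [+voice].

β, b, v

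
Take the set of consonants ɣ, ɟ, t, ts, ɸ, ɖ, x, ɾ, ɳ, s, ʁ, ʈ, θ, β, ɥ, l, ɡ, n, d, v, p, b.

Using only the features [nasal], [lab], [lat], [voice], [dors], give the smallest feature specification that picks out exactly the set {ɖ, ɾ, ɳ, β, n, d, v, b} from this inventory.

Every target segment is [+voice], [−lateral], [−dorsal]; each remaining inventory member fails at least one of these. Each conjunct is needed — [−lateral, −dorsal] alone would also admit /t, ts, ɸ, s, …/; [+voice, −dorsal] alone would also admit /l/; [+voice, −lateral] alone would also admit /ɣ, ɟ, ʁ, ɥ, …/ — and no other combination of two listed features has exactly this extension, so three is the minimum.

[+voice, −lat, −dors]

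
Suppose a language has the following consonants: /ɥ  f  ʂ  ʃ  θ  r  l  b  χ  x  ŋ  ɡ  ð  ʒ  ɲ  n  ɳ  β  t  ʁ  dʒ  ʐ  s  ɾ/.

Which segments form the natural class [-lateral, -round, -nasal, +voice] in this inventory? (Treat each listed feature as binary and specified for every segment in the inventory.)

Eliminate segments failing any feature: /ɥ/ is [+round]; /f, ʂ, ʃ, θ, χ, x, t, s/ are [-voice]; /l/ is [+lateral]; /ŋ, ɲ, n, ɳ/ are [+nasal]. The remaining /r, b, ɡ, ð, ʒ, β, ʁ, dʒ, ʐ, ɾ/ satisfy [-lateral], [-round], [-nasal], [+voice].

r, b, ɡ, ð, ʒ, β, ʁ, dʒ, ʐ, ɾ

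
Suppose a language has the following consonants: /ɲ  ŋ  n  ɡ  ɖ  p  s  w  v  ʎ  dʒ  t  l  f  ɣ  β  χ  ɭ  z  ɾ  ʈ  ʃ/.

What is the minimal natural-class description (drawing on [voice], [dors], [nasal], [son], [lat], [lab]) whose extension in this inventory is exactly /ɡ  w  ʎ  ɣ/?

[+voice, -nasal, +dors]

/ɡ, w, ʎ, ɣ/ are all [+voice], [-nasal], [+dorsal], and no other segment in the inventory matches all three values. Dropping any one of them over-generates: [-nasal, +dorsal] alone would also admit /χ/; [+voice, +dorsal] alone would also admit /ɲ, ŋ/; [+voice, -nasal] alone would also admit /ɖ, v, dʒ, l, …/. No other combination of two listed features picks out exactly this set either, so fewer than three features will not do.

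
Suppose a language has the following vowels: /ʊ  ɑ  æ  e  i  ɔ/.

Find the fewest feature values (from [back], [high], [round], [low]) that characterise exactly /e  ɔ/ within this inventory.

[−high, −low]

/e, ɔ/ are all [−high], [−low], and no other segment in the inventory matches both values. Dropping any one of them over-generates: [−low] alone would also admit /ʊ, i/; [−high] alone would also admit /ɑ, æ/. No other single listed feature picks out exactly this set either, so fewer than two features will not do.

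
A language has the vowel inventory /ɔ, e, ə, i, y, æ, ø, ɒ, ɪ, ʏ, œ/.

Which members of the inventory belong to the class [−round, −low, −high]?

The [−round] segments are /e, ə, i, æ, ɪ/.
Within that set, [−low] gives /e, ə, i, ɪ/.
Then [−high] leaves /e, ə/.

e, ə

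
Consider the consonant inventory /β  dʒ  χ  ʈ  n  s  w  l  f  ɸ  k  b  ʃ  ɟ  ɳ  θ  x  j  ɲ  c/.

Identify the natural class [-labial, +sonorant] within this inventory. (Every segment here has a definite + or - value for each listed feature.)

Eliminate segments failing any feature: /β, w, f, ɸ, b/ are [+labial]; /dʒ, χ, ʈ, s, k, ʃ, ɟ, θ, x, c/ are [-sonorant]. The remaining /n, l, ɳ, j, ɲ/ satisfy [-labial], [+sonorant].

n, l, ɳ, j, ɲ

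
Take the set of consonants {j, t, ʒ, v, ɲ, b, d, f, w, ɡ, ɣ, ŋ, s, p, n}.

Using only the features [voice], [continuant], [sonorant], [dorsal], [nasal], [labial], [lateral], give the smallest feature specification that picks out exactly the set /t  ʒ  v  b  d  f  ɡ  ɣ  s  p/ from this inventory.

[-sonorant]

Every target segment is [-sonorant] and no other inventory member is, so one feature is enough.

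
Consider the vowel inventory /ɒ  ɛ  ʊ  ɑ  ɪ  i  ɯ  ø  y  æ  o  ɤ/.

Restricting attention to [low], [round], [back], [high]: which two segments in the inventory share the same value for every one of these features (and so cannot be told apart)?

On the given features, /i/ and /ɪ/ have an identical profile: [-low], [-round], [-back], [+high]. No other two segments in the inventory coincide on all 4 features. (They do differ in [tense], which is not among the given features.)

i, ɪ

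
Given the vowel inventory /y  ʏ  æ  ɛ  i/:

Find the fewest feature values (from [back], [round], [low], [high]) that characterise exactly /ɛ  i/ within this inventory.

/ɛ, i/ are all [-low], [-round], and no other segment in the inventory matches both values. Dropping any one of them over-generates: [-round] alone would also admit /æ/; [-low] alone would also admit /y, ʏ/. No other single listed feature picks out exactly this set either, so fewer than two features will not do.

[-low, -round]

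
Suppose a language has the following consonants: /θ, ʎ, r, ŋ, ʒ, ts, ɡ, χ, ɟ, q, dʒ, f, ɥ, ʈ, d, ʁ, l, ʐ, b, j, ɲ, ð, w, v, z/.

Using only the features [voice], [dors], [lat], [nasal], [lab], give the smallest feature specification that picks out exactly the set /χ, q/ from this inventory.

[-voice, +dors]

/χ, q/ are all [-voice], [+dorsal], and no other segment in the inventory matches both values. Dropping any one of them over-generates: [+dorsal] alone would also admit /ʎ, ŋ, ɡ, ɟ, …/; [-voice] alone would also admit /θ, ts, f, ʈ/. No other single listed feature picks out exactly this set either, so fewer than two features will not do.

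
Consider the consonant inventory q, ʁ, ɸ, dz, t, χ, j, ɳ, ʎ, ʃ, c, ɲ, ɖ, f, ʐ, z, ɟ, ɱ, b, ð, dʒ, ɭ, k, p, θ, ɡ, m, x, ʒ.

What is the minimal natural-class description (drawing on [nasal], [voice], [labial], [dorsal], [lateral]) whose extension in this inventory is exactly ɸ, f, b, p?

[−nasal, +labial]

Every target segment is [−nasal], [+labial]; each remaining inventory member fails at least one of these. Each conjunct is needed — [+labial] alone would also admit /ɱ, m/; [−nasal] alone would also admit /q, ʁ, dz, t, …/ — and no other single listed feature has exactly this extension, so two is the minimum.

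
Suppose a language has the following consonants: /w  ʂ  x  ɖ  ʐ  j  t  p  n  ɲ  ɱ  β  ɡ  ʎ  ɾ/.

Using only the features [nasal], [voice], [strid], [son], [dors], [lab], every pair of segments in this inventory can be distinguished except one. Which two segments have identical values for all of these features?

/ʎ/ (palatal lateral approximant) and /j/ (palatal glide) are both [−nasal], [+voice], [−strident], [+sonorant], [+dorsal], [−labial], so none of the listed features separates them. (They do differ in [lateral], which is not among the given features.) Every other pair in the inventory differs on at least one listed feature.

ʎ, j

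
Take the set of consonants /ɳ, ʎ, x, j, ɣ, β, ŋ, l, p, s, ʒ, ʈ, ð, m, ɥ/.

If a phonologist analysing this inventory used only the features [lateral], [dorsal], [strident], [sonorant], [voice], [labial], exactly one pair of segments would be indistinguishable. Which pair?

/j/ (palatal glide) and /ŋ/ (velar nasal) are both [−lateral], [+dorsal], [−strident], [+sonorant], [+voice], [−labial], so none of the listed features separates them. (They do differ in [nasal], [continuant] and [back], which are not among the given features.) Every other pair in the inventory differs on at least one listed feature.

j, ŋ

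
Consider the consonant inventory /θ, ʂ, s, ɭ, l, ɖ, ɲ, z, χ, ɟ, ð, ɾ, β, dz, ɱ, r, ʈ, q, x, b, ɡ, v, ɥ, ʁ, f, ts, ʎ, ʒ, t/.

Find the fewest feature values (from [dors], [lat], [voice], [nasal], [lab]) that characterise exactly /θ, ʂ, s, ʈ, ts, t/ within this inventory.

The class [−voice], [−labial], [−dorsal] has exactly /θ, ʂ, s, ʈ, ts, t/ as its extension in this inventory. No smaller conjunction from the listed features achieves this: [−labial, −dorsal] alone would also admit /ɭ, l, ɖ, z, …/; [−voice, −dorsal] alone would also admit /f/; [−voice, −labial] alone would also admit /χ, q, x/; and checking the remaining two-feature bundles turns up none with this extension.

[−voice, −lab, −dors]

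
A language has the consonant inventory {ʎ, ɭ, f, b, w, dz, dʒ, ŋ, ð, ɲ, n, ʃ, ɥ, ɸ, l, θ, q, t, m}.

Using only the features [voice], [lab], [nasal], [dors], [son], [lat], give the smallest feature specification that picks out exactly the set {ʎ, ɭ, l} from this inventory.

[+lat]

Every target segment is [+lateral] and no other inventory member is, so one feature is enough.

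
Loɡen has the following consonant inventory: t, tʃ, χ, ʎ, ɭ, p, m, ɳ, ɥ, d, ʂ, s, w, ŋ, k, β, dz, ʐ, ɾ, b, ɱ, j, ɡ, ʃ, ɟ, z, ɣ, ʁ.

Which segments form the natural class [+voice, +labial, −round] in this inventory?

Eliminate segments failing any feature: /t, tʃ, χ, p, ʂ, s, k, ʃ/ are [−voice]; /ʎ, ɭ, ɳ, d, ŋ, dz, ʐ, ɾ, j, ɡ, ɟ, z, ɣ, ʁ/ are [−labial]; /ɥ, w/ are [+round]. The remaining /m, β, b, ɱ/ satisfy [+voice], [+labial], [−round].

m, β, b, ɱ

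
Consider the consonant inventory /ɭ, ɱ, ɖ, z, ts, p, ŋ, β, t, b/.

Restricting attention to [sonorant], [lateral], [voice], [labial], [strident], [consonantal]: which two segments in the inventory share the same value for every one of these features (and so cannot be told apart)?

b, β

/b/ (voiced bilabial stop) and /β/ (voiced bilabial fricative) are both [−sonorant], [−lateral], [+voice], [+labial], [−strident], [+consonantal], so none of the listed features separates them. (They do differ in [continuant], which is not among the given features.) Every other pair in the inventory differs on at least one listed feature.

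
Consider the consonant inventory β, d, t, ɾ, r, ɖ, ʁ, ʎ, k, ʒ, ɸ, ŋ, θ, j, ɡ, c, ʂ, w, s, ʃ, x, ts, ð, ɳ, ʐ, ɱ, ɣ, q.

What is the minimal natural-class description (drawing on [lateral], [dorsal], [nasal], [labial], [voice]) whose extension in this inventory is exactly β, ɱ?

/β, ɱ/ are all [+voice], [+labial], [−dorsal], and no other segment in the inventory matches all three values. Dropping any one of them over-generates: [+labial, −dorsal] alone would also admit /ɸ/; [+voice, −dorsal] alone would also admit /d, ɾ, r, ɖ, …/; [+voice, +labial] alone would also admit /w/. No other combination of two listed features picks out exactly this set either, so fewer than three features will not do.

[+voice, +labial, −dorsal]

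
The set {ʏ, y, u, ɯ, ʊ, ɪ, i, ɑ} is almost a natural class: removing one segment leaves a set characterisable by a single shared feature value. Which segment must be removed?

ɑ

The remaining segments after removing /ɑ/ share [+high]; /ɑ/ (low back unrounded vowel) is [-high]. For every other candidate removal, the leftover set fails to share any single feature value that the removed segment lacks.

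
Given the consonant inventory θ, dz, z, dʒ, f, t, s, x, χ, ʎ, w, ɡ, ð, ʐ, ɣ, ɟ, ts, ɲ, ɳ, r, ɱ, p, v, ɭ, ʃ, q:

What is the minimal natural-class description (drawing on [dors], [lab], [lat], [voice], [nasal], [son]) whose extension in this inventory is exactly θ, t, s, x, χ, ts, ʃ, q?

[-voice, -lab]

The class [-voice], [-labial] has exactly /θ, t, s, x, χ, ts, ʃ, q/ as its extension in this inventory. No smaller conjunction from the listed features achieves this: [-labial] alone would also admit /dz, z, dʒ, ʎ, …/; [-voice] alone would also admit /f, p/; and checking the remaining single features turns up none with this extension.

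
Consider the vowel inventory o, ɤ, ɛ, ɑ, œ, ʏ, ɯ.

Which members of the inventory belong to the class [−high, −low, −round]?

ɤ, ɛ

Eliminate segments failing any feature: /o, œ/ are [+round]; /ɑ/ is [+low]; /ʏ, ɯ/ are [+high]. The remaining /ɤ, ɛ/ satisfy [−high], [−low], [−round].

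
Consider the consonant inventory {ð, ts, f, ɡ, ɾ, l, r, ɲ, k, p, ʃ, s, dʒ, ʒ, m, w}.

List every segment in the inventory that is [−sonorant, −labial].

ð, ts, ɡ, k, ʃ, s, dʒ, ʒ

Eliminate segments failing any feature: /f, p/ are [+labial]; /ɾ, l, r, ɲ, m, w/ are [+sonorant]. The remaining /ð, ts, ɡ, k, ʃ, s, dʒ, ʒ/ satisfy [−sonorant], [−labial].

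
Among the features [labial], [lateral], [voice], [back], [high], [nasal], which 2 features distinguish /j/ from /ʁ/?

[high], [back]

/j/ is the palatal glide and /ʁ/ is the voiced uvular fricative. Both are [−labial], [−lateral], [+voice], [−nasal]. /j/ is [+high] while /ʁ/ is [−high]; /j/ is [−back] while /ʁ/ is [+back], so the distinguishing features are [high], [back].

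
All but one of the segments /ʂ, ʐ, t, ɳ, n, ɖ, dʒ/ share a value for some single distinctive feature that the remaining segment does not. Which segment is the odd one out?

/t, n, ɳ, ʐ, ɖ, ʂ/ are all [-distributed], but /dʒ/ (voiced postalveolar affricate) is [+distributed]. No other single segment can be removed to leave a set sharing one feature value that the removed segment lacks, so /dʒ/ is the odd one out.

dʒ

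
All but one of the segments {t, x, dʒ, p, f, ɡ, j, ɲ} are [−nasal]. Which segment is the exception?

Every segment except /ɲ/ is [−nasal]. /ɲ/ (palatal nasal) is [+nasal], so it is the exception.

ɲ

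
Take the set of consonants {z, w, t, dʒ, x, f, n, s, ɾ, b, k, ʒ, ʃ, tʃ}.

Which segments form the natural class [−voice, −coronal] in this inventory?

Checking each segment against [−voice], [−coronal]: /x/ (voiceless velar fricative), /f/ (voiceless labiodental fricative), /k/ (voiceless velar stop) satisfy every feature; every other segment in the inventory fails at least one.

x, f, k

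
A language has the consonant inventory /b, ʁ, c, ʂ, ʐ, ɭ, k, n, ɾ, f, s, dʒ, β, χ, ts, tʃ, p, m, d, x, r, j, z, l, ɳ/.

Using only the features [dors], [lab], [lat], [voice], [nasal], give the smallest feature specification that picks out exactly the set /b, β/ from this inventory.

/b, β/ are all [+voice], [−nasal], [+labial], and no other segment in the inventory matches all three values. Dropping any one of them over-generates: [−nasal, +labial] alone would also admit /f, p/; [+voice, +labial] alone would also admit /m/; [+voice, −nasal] alone would also admit /ʁ, ʐ, ɭ, ɾ, …/. No other combination of two listed features picks out exactly this set either, so fewer than three features will not do.

[+voice, −nasal, +lab]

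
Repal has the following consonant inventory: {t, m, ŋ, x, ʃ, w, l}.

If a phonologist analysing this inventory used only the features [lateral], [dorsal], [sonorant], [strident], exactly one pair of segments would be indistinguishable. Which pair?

w, ŋ

On the given features, /w/ and /ŋ/ have an identical profile: [−lateral], [+dorsal], [+sonorant], [−strident]. No other two segments in the inventory coincide on all 4 features. (They do differ in [nasal], [continuant], [labial] and [round], which are not among the given features.)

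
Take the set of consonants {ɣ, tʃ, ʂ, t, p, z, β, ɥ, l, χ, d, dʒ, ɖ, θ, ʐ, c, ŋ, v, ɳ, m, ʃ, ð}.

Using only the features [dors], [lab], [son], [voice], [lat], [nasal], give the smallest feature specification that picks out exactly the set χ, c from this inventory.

[−voice, +dors]

/χ, c/ are all [−voice], [+dorsal], and no other segment in the inventory matches both values. Dropping any one of them over-generates: [+dorsal] alone would also admit /ɣ, ɥ, ŋ/; [−voice] alone would also admit /tʃ, ʂ, t, p, …/. No other single listed feature picks out exactly this set either, so fewer than two features will not do.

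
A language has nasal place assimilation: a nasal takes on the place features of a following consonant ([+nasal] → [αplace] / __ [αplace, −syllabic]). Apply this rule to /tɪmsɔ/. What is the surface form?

In /tɪmsɔ/, the nasal /m/ precedes /s/, which is [+coronal]. The nasal assimilates in place, becoming the [+coronal] nasal /n/. The surface form is [tɪnsɔ].

[tɪnsɔ]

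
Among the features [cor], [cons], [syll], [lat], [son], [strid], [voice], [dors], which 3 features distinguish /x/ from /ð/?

[voice], [coronal], [dorsal]

/x/ is the voiceless velar fricative and /ð/ is the voiced dental fricative. Both are [+consonantal], [−syllabic], [−lateral], [−sonorant], [−strident]. /x/ is [−voice] while /ð/ is [+voice]; /x/ is [−coronal] while /ð/ is [+coronal]; /x/ is [+dorsal] while /ð/ is [−dorsal], so the distinguishing features are [voice], [coronal], [dorsal].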